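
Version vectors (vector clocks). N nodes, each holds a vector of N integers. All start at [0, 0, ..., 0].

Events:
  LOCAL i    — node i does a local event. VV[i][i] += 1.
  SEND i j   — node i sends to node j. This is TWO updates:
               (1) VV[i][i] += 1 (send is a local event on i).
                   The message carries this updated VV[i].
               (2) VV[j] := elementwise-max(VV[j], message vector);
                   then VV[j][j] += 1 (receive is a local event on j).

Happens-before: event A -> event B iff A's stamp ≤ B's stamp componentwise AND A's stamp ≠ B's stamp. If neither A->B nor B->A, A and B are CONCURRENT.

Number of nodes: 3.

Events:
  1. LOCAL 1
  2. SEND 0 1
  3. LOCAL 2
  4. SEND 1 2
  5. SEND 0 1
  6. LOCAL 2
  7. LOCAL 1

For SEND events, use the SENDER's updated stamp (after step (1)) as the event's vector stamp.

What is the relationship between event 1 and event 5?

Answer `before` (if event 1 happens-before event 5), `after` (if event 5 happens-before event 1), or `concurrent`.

Answer: concurrent

Derivation:
Initial: VV[0]=[0, 0, 0]
Initial: VV[1]=[0, 0, 0]
Initial: VV[2]=[0, 0, 0]
Event 1: LOCAL 1: VV[1][1]++ -> VV[1]=[0, 1, 0]
Event 2: SEND 0->1: VV[0][0]++ -> VV[0]=[1, 0, 0], msg_vec=[1, 0, 0]; VV[1]=max(VV[1],msg_vec) then VV[1][1]++ -> VV[1]=[1, 2, 0]
Event 3: LOCAL 2: VV[2][2]++ -> VV[2]=[0, 0, 1]
Event 4: SEND 1->2: VV[1][1]++ -> VV[1]=[1, 3, 0], msg_vec=[1, 3, 0]; VV[2]=max(VV[2],msg_vec) then VV[2][2]++ -> VV[2]=[1, 3, 2]
Event 5: SEND 0->1: VV[0][0]++ -> VV[0]=[2, 0, 0], msg_vec=[2, 0, 0]; VV[1]=max(VV[1],msg_vec) then VV[1][1]++ -> VV[1]=[2, 4, 0]
Event 6: LOCAL 2: VV[2][2]++ -> VV[2]=[1, 3, 3]
Event 7: LOCAL 1: VV[1][1]++ -> VV[1]=[2, 5, 0]
Event 1 stamp: [0, 1, 0]
Event 5 stamp: [2, 0, 0]
[0, 1, 0] <= [2, 0, 0]? False
[2, 0, 0] <= [0, 1, 0]? False
Relation: concurrent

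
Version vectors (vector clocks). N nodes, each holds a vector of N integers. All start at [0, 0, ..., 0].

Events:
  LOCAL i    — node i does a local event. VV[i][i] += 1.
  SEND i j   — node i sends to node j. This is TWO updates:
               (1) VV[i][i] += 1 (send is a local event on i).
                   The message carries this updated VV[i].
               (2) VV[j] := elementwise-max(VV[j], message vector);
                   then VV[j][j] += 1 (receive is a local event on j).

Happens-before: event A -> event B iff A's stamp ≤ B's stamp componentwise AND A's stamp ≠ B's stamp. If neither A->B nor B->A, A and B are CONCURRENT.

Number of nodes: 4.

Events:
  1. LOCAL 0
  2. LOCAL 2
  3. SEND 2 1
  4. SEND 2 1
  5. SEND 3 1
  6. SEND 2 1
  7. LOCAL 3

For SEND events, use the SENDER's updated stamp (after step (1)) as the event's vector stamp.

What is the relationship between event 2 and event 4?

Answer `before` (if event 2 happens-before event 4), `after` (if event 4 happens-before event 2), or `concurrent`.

Initial: VV[0]=[0, 0, 0, 0]
Initial: VV[1]=[0, 0, 0, 0]
Initial: VV[2]=[0, 0, 0, 0]
Initial: VV[3]=[0, 0, 0, 0]
Event 1: LOCAL 0: VV[0][0]++ -> VV[0]=[1, 0, 0, 0]
Event 2: LOCAL 2: VV[2][2]++ -> VV[2]=[0, 0, 1, 0]
Event 3: SEND 2->1: VV[2][2]++ -> VV[2]=[0, 0, 2, 0], msg_vec=[0, 0, 2, 0]; VV[1]=max(VV[1],msg_vec) then VV[1][1]++ -> VV[1]=[0, 1, 2, 0]
Event 4: SEND 2->1: VV[2][2]++ -> VV[2]=[0, 0, 3, 0], msg_vec=[0, 0, 3, 0]; VV[1]=max(VV[1],msg_vec) then VV[1][1]++ -> VV[1]=[0, 2, 3, 0]
Event 5: SEND 3->1: VV[3][3]++ -> VV[3]=[0, 0, 0, 1], msg_vec=[0, 0, 0, 1]; VV[1]=max(VV[1],msg_vec) then VV[1][1]++ -> VV[1]=[0, 3, 3, 1]
Event 6: SEND 2->1: VV[2][2]++ -> VV[2]=[0, 0, 4, 0], msg_vec=[0, 0, 4, 0]; VV[1]=max(VV[1],msg_vec) then VV[1][1]++ -> VV[1]=[0, 4, 4, 1]
Event 7: LOCAL 3: VV[3][3]++ -> VV[3]=[0, 0, 0, 2]
Event 2 stamp: [0, 0, 1, 0]
Event 4 stamp: [0, 0, 3, 0]
[0, 0, 1, 0] <= [0, 0, 3, 0]? True
[0, 0, 3, 0] <= [0, 0, 1, 0]? False
Relation: before

Answer: before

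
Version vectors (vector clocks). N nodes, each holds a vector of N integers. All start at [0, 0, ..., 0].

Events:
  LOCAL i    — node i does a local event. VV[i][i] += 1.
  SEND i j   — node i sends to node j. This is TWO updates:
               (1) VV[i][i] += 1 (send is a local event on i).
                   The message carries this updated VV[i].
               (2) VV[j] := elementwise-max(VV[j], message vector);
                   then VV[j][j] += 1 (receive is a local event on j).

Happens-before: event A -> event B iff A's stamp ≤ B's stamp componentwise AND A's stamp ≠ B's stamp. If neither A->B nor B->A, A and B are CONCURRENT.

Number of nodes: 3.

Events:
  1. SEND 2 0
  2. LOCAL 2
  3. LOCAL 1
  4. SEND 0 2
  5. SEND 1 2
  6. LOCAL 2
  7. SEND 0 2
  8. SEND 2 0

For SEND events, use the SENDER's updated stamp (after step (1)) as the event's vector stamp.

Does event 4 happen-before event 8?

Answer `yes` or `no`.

Initial: VV[0]=[0, 0, 0]
Initial: VV[1]=[0, 0, 0]
Initial: VV[2]=[0, 0, 0]
Event 1: SEND 2->0: VV[2][2]++ -> VV[2]=[0, 0, 1], msg_vec=[0, 0, 1]; VV[0]=max(VV[0],msg_vec) then VV[0][0]++ -> VV[0]=[1, 0, 1]
Event 2: LOCAL 2: VV[2][2]++ -> VV[2]=[0, 0, 2]
Event 3: LOCAL 1: VV[1][1]++ -> VV[1]=[0, 1, 0]
Event 4: SEND 0->2: VV[0][0]++ -> VV[0]=[2, 0, 1], msg_vec=[2, 0, 1]; VV[2]=max(VV[2],msg_vec) then VV[2][2]++ -> VV[2]=[2, 0, 3]
Event 5: SEND 1->2: VV[1][1]++ -> VV[1]=[0, 2, 0], msg_vec=[0, 2, 0]; VV[2]=max(VV[2],msg_vec) then VV[2][2]++ -> VV[2]=[2, 2, 4]
Event 6: LOCAL 2: VV[2][2]++ -> VV[2]=[2, 2, 5]
Event 7: SEND 0->2: VV[0][0]++ -> VV[0]=[3, 0, 1], msg_vec=[3, 0, 1]; VV[2]=max(VV[2],msg_vec) then VV[2][2]++ -> VV[2]=[3, 2, 6]
Event 8: SEND 2->0: VV[2][2]++ -> VV[2]=[3, 2, 7], msg_vec=[3, 2, 7]; VV[0]=max(VV[0],msg_vec) then VV[0][0]++ -> VV[0]=[4, 2, 7]
Event 4 stamp: [2, 0, 1]
Event 8 stamp: [3, 2, 7]
[2, 0, 1] <= [3, 2, 7]? True. Equal? False. Happens-before: True

Answer: yes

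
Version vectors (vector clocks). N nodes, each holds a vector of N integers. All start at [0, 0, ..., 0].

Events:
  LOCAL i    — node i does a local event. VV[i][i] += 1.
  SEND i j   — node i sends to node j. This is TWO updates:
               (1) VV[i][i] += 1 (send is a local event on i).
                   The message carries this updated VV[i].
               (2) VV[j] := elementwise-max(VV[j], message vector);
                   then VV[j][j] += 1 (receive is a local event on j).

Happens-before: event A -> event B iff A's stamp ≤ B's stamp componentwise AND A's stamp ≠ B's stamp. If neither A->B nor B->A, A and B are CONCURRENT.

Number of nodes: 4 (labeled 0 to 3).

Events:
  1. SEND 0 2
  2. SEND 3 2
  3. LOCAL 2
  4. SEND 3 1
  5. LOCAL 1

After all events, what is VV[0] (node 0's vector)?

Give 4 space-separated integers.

Answer: 1 0 0 0

Derivation:
Initial: VV[0]=[0, 0, 0, 0]
Initial: VV[1]=[0, 0, 0, 0]
Initial: VV[2]=[0, 0, 0, 0]
Initial: VV[3]=[0, 0, 0, 0]
Event 1: SEND 0->2: VV[0][0]++ -> VV[0]=[1, 0, 0, 0], msg_vec=[1, 0, 0, 0]; VV[2]=max(VV[2],msg_vec) then VV[2][2]++ -> VV[2]=[1, 0, 1, 0]
Event 2: SEND 3->2: VV[3][3]++ -> VV[3]=[0, 0, 0, 1], msg_vec=[0, 0, 0, 1]; VV[2]=max(VV[2],msg_vec) then VV[2][2]++ -> VV[2]=[1, 0, 2, 1]
Event 3: LOCAL 2: VV[2][2]++ -> VV[2]=[1, 0, 3, 1]
Event 4: SEND 3->1: VV[3][3]++ -> VV[3]=[0, 0, 0, 2], msg_vec=[0, 0, 0, 2]; VV[1]=max(VV[1],msg_vec) then VV[1][1]++ -> VV[1]=[0, 1, 0, 2]
Event 5: LOCAL 1: VV[1][1]++ -> VV[1]=[0, 2, 0, 2]
Final vectors: VV[0]=[1, 0, 0, 0]; VV[1]=[0, 2, 0, 2]; VV[2]=[1, 0, 3, 1]; VV[3]=[0, 0, 0, 2]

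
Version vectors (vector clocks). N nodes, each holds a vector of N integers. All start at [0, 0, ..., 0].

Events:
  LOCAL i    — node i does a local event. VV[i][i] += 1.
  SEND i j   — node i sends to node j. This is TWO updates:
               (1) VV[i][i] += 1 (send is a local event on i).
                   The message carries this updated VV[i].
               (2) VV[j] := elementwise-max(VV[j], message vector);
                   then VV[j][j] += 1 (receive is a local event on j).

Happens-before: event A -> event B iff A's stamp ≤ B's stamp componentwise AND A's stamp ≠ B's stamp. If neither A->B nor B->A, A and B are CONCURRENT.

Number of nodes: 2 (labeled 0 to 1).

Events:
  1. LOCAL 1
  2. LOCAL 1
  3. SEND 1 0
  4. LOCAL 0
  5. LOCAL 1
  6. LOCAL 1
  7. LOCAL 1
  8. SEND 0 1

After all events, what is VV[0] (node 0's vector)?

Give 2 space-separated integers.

Initial: VV[0]=[0, 0]
Initial: VV[1]=[0, 0]
Event 1: LOCAL 1: VV[1][1]++ -> VV[1]=[0, 1]
Event 2: LOCAL 1: VV[1][1]++ -> VV[1]=[0, 2]
Event 3: SEND 1->0: VV[1][1]++ -> VV[1]=[0, 3], msg_vec=[0, 3]; VV[0]=max(VV[0],msg_vec) then VV[0][0]++ -> VV[0]=[1, 3]
Event 4: LOCAL 0: VV[0][0]++ -> VV[0]=[2, 3]
Event 5: LOCAL 1: VV[1][1]++ -> VV[1]=[0, 4]
Event 6: LOCAL 1: VV[1][1]++ -> VV[1]=[0, 5]
Event 7: LOCAL 1: VV[1][1]++ -> VV[1]=[0, 6]
Event 8: SEND 0->1: VV[0][0]++ -> VV[0]=[3, 3], msg_vec=[3, 3]; VV[1]=max(VV[1],msg_vec) then VV[1][1]++ -> VV[1]=[3, 7]
Final vectors: VV[0]=[3, 3]; VV[1]=[3, 7]

Answer: 3 3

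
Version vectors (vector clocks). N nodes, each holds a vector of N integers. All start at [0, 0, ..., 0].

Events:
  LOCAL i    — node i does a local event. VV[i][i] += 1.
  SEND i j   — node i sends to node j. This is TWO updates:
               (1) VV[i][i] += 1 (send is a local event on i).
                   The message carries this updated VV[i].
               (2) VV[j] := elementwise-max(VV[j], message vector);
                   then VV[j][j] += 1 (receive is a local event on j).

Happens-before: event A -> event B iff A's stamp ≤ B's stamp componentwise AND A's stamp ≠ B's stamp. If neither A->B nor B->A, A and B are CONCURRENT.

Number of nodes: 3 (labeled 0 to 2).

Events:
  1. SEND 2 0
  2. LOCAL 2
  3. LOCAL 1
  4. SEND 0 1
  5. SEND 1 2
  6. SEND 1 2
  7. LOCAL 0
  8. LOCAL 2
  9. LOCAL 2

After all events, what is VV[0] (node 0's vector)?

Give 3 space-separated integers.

Initial: VV[0]=[0, 0, 0]
Initial: VV[1]=[0, 0, 0]
Initial: VV[2]=[0, 0, 0]
Event 1: SEND 2->0: VV[2][2]++ -> VV[2]=[0, 0, 1], msg_vec=[0, 0, 1]; VV[0]=max(VV[0],msg_vec) then VV[0][0]++ -> VV[0]=[1, 0, 1]
Event 2: LOCAL 2: VV[2][2]++ -> VV[2]=[0, 0, 2]
Event 3: LOCAL 1: VV[1][1]++ -> VV[1]=[0, 1, 0]
Event 4: SEND 0->1: VV[0][0]++ -> VV[0]=[2, 0, 1], msg_vec=[2, 0, 1]; VV[1]=max(VV[1],msg_vec) then VV[1][1]++ -> VV[1]=[2, 2, 1]
Event 5: SEND 1->2: VV[1][1]++ -> VV[1]=[2, 3, 1], msg_vec=[2, 3, 1]; VV[2]=max(VV[2],msg_vec) then VV[2][2]++ -> VV[2]=[2, 3, 3]
Event 6: SEND 1->2: VV[1][1]++ -> VV[1]=[2, 4, 1], msg_vec=[2, 4, 1]; VV[2]=max(VV[2],msg_vec) then VV[2][2]++ -> VV[2]=[2, 4, 4]
Event 7: LOCAL 0: VV[0][0]++ -> VV[0]=[3, 0, 1]
Event 8: LOCAL 2: VV[2][2]++ -> VV[2]=[2, 4, 5]
Event 9: LOCAL 2: VV[2][2]++ -> VV[2]=[2, 4, 6]
Final vectors: VV[0]=[3, 0, 1]; VV[1]=[2, 4, 1]; VV[2]=[2, 4, 6]

Answer: 3 0 1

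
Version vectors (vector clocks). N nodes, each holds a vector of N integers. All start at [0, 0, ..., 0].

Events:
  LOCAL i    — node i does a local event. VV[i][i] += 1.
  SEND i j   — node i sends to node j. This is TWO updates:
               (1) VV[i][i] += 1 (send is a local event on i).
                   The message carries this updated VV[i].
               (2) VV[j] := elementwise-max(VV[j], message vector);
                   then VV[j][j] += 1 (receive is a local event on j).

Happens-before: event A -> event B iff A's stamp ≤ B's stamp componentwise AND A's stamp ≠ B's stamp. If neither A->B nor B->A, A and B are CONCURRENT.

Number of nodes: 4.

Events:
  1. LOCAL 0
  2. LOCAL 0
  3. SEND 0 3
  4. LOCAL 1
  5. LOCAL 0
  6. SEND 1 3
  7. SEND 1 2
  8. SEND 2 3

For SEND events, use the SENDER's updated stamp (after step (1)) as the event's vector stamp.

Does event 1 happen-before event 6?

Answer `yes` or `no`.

Initial: VV[0]=[0, 0, 0, 0]
Initial: VV[1]=[0, 0, 0, 0]
Initial: VV[2]=[0, 0, 0, 0]
Initial: VV[3]=[0, 0, 0, 0]
Event 1: LOCAL 0: VV[0][0]++ -> VV[0]=[1, 0, 0, 0]
Event 2: LOCAL 0: VV[0][0]++ -> VV[0]=[2, 0, 0, 0]
Event 3: SEND 0->3: VV[0][0]++ -> VV[0]=[3, 0, 0, 0], msg_vec=[3, 0, 0, 0]; VV[3]=max(VV[3],msg_vec) then VV[3][3]++ -> VV[3]=[3, 0, 0, 1]
Event 4: LOCAL 1: VV[1][1]++ -> VV[1]=[0, 1, 0, 0]
Event 5: LOCAL 0: VV[0][0]++ -> VV[0]=[4, 0, 0, 0]
Event 6: SEND 1->3: VV[1][1]++ -> VV[1]=[0, 2, 0, 0], msg_vec=[0, 2, 0, 0]; VV[3]=max(VV[3],msg_vec) then VV[3][3]++ -> VV[3]=[3, 2, 0, 2]
Event 7: SEND 1->2: VV[1][1]++ -> VV[1]=[0, 3, 0, 0], msg_vec=[0, 3, 0, 0]; VV[2]=max(VV[2],msg_vec) then VV[2][2]++ -> VV[2]=[0, 3, 1, 0]
Event 8: SEND 2->3: VV[2][2]++ -> VV[2]=[0, 3, 2, 0], msg_vec=[0, 3, 2, 0]; VV[3]=max(VV[3],msg_vec) then VV[3][3]++ -> VV[3]=[3, 3, 2, 3]
Event 1 stamp: [1, 0, 0, 0]
Event 6 stamp: [0, 2, 0, 0]
[1, 0, 0, 0] <= [0, 2, 0, 0]? False. Equal? False. Happens-before: False

Answer: no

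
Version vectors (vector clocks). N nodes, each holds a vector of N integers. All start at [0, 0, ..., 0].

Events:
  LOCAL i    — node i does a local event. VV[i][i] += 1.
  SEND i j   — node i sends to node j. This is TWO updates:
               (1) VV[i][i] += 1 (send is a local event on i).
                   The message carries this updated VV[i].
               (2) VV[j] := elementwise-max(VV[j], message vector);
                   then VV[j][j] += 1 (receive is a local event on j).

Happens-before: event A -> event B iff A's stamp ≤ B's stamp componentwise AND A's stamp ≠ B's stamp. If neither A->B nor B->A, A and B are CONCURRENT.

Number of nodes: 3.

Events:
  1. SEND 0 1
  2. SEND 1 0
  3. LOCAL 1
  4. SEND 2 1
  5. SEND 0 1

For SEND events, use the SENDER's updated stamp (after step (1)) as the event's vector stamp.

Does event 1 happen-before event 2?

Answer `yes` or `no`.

Initial: VV[0]=[0, 0, 0]
Initial: VV[1]=[0, 0, 0]
Initial: VV[2]=[0, 0, 0]
Event 1: SEND 0->1: VV[0][0]++ -> VV[0]=[1, 0, 0], msg_vec=[1, 0, 0]; VV[1]=max(VV[1],msg_vec) then VV[1][1]++ -> VV[1]=[1, 1, 0]
Event 2: SEND 1->0: VV[1][1]++ -> VV[1]=[1, 2, 0], msg_vec=[1, 2, 0]; VV[0]=max(VV[0],msg_vec) then VV[0][0]++ -> VV[0]=[2, 2, 0]
Event 3: LOCAL 1: VV[1][1]++ -> VV[1]=[1, 3, 0]
Event 4: SEND 2->1: VV[2][2]++ -> VV[2]=[0, 0, 1], msg_vec=[0, 0, 1]; VV[1]=max(VV[1],msg_vec) then VV[1][1]++ -> VV[1]=[1, 4, 1]
Event 5: SEND 0->1: VV[0][0]++ -> VV[0]=[3, 2, 0], msg_vec=[3, 2, 0]; VV[1]=max(VV[1],msg_vec) then VV[1][1]++ -> VV[1]=[3, 5, 1]
Event 1 stamp: [1, 0, 0]
Event 2 stamp: [1, 2, 0]
[1, 0, 0] <= [1, 2, 0]? True. Equal? False. Happens-before: True

Answer: yes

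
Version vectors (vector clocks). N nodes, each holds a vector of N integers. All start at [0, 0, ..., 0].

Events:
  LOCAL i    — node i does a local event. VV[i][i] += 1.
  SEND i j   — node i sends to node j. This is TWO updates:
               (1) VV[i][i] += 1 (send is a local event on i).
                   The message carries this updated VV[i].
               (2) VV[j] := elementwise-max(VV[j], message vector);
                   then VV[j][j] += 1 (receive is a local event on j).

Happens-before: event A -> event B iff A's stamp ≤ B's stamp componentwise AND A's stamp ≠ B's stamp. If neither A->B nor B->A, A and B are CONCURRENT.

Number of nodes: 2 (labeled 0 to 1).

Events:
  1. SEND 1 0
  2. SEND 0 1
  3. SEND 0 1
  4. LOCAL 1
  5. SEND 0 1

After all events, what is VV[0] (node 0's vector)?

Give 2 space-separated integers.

Answer: 4 1

Derivation:
Initial: VV[0]=[0, 0]
Initial: VV[1]=[0, 0]
Event 1: SEND 1->0: VV[1][1]++ -> VV[1]=[0, 1], msg_vec=[0, 1]; VV[0]=max(VV[0],msg_vec) then VV[0][0]++ -> VV[0]=[1, 1]
Event 2: SEND 0->1: VV[0][0]++ -> VV[0]=[2, 1], msg_vec=[2, 1]; VV[1]=max(VV[1],msg_vec) then VV[1][1]++ -> VV[1]=[2, 2]
Event 3: SEND 0->1: VV[0][0]++ -> VV[0]=[3, 1], msg_vec=[3, 1]; VV[1]=max(VV[1],msg_vec) then VV[1][1]++ -> VV[1]=[3, 3]
Event 4: LOCAL 1: VV[1][1]++ -> VV[1]=[3, 4]
Event 5: SEND 0->1: VV[0][0]++ -> VV[0]=[4, 1], msg_vec=[4, 1]; VV[1]=max(VV[1],msg_vec) then VV[1][1]++ -> VV[1]=[4, 5]
Final vectors: VV[0]=[4, 1]; VV[1]=[4, 5]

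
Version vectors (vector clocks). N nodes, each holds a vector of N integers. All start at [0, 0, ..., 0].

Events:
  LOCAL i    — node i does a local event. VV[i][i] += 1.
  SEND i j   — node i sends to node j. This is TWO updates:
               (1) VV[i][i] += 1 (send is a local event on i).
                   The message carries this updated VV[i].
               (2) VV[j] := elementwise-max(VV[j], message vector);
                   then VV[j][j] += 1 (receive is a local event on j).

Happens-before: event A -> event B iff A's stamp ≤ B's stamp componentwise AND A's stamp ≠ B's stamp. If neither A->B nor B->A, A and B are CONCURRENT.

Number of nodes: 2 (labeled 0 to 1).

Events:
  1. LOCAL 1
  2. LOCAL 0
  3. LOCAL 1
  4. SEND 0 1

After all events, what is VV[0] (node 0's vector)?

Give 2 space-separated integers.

Answer: 2 0

Derivation:
Initial: VV[0]=[0, 0]
Initial: VV[1]=[0, 0]
Event 1: LOCAL 1: VV[1][1]++ -> VV[1]=[0, 1]
Event 2: LOCAL 0: VV[0][0]++ -> VV[0]=[1, 0]
Event 3: LOCAL 1: VV[1][1]++ -> VV[1]=[0, 2]
Event 4: SEND 0->1: VV[0][0]++ -> VV[0]=[2, 0], msg_vec=[2, 0]; VV[1]=max(VV[1],msg_vec) then VV[1][1]++ -> VV[1]=[2, 3]
Final vectors: VV[0]=[2, 0]; VV[1]=[2, 3]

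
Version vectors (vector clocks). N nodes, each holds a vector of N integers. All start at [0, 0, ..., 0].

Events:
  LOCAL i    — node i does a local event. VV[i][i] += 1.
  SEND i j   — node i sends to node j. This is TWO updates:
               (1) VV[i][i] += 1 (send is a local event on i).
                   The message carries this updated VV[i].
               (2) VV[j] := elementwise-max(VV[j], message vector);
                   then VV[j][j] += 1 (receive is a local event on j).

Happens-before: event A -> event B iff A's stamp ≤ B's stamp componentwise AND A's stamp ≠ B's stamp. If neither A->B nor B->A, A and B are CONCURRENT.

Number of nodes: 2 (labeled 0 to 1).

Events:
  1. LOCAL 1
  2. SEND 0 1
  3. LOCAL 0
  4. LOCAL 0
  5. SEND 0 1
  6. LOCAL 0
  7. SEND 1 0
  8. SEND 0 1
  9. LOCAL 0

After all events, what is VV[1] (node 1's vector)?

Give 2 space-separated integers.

Initial: VV[0]=[0, 0]
Initial: VV[1]=[0, 0]
Event 1: LOCAL 1: VV[1][1]++ -> VV[1]=[0, 1]
Event 2: SEND 0->1: VV[0][0]++ -> VV[0]=[1, 0], msg_vec=[1, 0]; VV[1]=max(VV[1],msg_vec) then VV[1][1]++ -> VV[1]=[1, 2]
Event 3: LOCAL 0: VV[0][0]++ -> VV[0]=[2, 0]
Event 4: LOCAL 0: VV[0][0]++ -> VV[0]=[3, 0]
Event 5: SEND 0->1: VV[0][0]++ -> VV[0]=[4, 0], msg_vec=[4, 0]; VV[1]=max(VV[1],msg_vec) then VV[1][1]++ -> VV[1]=[4, 3]
Event 6: LOCAL 0: VV[0][0]++ -> VV[0]=[5, 0]
Event 7: SEND 1->0: VV[1][1]++ -> VV[1]=[4, 4], msg_vec=[4, 4]; VV[0]=max(VV[0],msg_vec) then VV[0][0]++ -> VV[0]=[6, 4]
Event 8: SEND 0->1: VV[0][0]++ -> VV[0]=[7, 4], msg_vec=[7, 4]; VV[1]=max(VV[1],msg_vec) then VV[1][1]++ -> VV[1]=[7, 5]
Event 9: LOCAL 0: VV[0][0]++ -> VV[0]=[8, 4]
Final vectors: VV[0]=[8, 4]; VV[1]=[7, 5]

Answer: 7 5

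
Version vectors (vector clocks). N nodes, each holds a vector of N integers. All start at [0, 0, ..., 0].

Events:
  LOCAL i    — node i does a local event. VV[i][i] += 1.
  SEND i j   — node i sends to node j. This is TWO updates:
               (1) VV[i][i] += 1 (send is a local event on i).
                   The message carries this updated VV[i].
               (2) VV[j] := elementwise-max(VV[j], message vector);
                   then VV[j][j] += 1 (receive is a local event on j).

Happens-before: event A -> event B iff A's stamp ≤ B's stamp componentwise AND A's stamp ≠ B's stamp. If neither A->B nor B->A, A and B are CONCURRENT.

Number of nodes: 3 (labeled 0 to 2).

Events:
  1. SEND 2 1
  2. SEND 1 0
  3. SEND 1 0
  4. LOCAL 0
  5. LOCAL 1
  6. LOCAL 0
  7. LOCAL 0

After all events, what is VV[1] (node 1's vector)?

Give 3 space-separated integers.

Answer: 0 4 1

Derivation:
Initial: VV[0]=[0, 0, 0]
Initial: VV[1]=[0, 0, 0]
Initial: VV[2]=[0, 0, 0]
Event 1: SEND 2->1: VV[2][2]++ -> VV[2]=[0, 0, 1], msg_vec=[0, 0, 1]; VV[1]=max(VV[1],msg_vec) then VV[1][1]++ -> VV[1]=[0, 1, 1]
Event 2: SEND 1->0: VV[1][1]++ -> VV[1]=[0, 2, 1], msg_vec=[0, 2, 1]; VV[0]=max(VV[0],msg_vec) then VV[0][0]++ -> VV[0]=[1, 2, 1]
Event 3: SEND 1->0: VV[1][1]++ -> VV[1]=[0, 3, 1], msg_vec=[0, 3, 1]; VV[0]=max(VV[0],msg_vec) then VV[0][0]++ -> VV[0]=[2, 3, 1]
Event 4: LOCAL 0: VV[0][0]++ -> VV[0]=[3, 3, 1]
Event 5: LOCAL 1: VV[1][1]++ -> VV[1]=[0, 4, 1]
Event 6: LOCAL 0: VV[0][0]++ -> VV[0]=[4, 3, 1]
Event 7: LOCAL 0: VV[0][0]++ -> VV[0]=[5, 3, 1]
Final vectors: VV[0]=[5, 3, 1]; VV[1]=[0, 4, 1]; VV[2]=[0, 0, 1]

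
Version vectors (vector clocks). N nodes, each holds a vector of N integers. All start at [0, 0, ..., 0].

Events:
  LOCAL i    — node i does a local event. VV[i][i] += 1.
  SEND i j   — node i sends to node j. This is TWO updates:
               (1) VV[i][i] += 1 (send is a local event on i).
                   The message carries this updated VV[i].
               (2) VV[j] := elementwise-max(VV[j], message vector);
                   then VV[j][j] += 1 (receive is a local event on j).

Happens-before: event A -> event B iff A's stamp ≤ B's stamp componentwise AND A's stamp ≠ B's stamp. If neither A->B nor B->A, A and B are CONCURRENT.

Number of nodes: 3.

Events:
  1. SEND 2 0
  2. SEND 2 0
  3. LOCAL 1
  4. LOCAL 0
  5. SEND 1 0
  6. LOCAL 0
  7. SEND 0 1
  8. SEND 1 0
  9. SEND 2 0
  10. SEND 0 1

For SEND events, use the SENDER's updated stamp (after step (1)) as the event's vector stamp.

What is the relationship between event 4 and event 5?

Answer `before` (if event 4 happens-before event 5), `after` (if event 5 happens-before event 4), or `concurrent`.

Initial: VV[0]=[0, 0, 0]
Initial: VV[1]=[0, 0, 0]
Initial: VV[2]=[0, 0, 0]
Event 1: SEND 2->0: VV[2][2]++ -> VV[2]=[0, 0, 1], msg_vec=[0, 0, 1]; VV[0]=max(VV[0],msg_vec) then VV[0][0]++ -> VV[0]=[1, 0, 1]
Event 2: SEND 2->0: VV[2][2]++ -> VV[2]=[0, 0, 2], msg_vec=[0, 0, 2]; VV[0]=max(VV[0],msg_vec) then VV[0][0]++ -> VV[0]=[2, 0, 2]
Event 3: LOCAL 1: VV[1][1]++ -> VV[1]=[0, 1, 0]
Event 4: LOCAL 0: VV[0][0]++ -> VV[0]=[3, 0, 2]
Event 5: SEND 1->0: VV[1][1]++ -> VV[1]=[0, 2, 0], msg_vec=[0, 2, 0]; VV[0]=max(VV[0],msg_vec) then VV[0][0]++ -> VV[0]=[4, 2, 2]
Event 6: LOCAL 0: VV[0][0]++ -> VV[0]=[5, 2, 2]
Event 7: SEND 0->1: VV[0][0]++ -> VV[0]=[6, 2, 2], msg_vec=[6, 2, 2]; VV[1]=max(VV[1],msg_vec) then VV[1][1]++ -> VV[1]=[6, 3, 2]
Event 8: SEND 1->0: VV[1][1]++ -> VV[1]=[6, 4, 2], msg_vec=[6, 4, 2]; VV[0]=max(VV[0],msg_vec) then VV[0][0]++ -> VV[0]=[7, 4, 2]
Event 9: SEND 2->0: VV[2][2]++ -> VV[2]=[0, 0, 3], msg_vec=[0, 0, 3]; VV[0]=max(VV[0],msg_vec) then VV[0][0]++ -> VV[0]=[8, 4, 3]
Event 10: SEND 0->1: VV[0][0]++ -> VV[0]=[9, 4, 3], msg_vec=[9, 4, 3]; VV[1]=max(VV[1],msg_vec) then VV[1][1]++ -> VV[1]=[9, 5, 3]
Event 4 stamp: [3, 0, 2]
Event 5 stamp: [0, 2, 0]
[3, 0, 2] <= [0, 2, 0]? False
[0, 2, 0] <= [3, 0, 2]? False
Relation: concurrent

Answer: concurrent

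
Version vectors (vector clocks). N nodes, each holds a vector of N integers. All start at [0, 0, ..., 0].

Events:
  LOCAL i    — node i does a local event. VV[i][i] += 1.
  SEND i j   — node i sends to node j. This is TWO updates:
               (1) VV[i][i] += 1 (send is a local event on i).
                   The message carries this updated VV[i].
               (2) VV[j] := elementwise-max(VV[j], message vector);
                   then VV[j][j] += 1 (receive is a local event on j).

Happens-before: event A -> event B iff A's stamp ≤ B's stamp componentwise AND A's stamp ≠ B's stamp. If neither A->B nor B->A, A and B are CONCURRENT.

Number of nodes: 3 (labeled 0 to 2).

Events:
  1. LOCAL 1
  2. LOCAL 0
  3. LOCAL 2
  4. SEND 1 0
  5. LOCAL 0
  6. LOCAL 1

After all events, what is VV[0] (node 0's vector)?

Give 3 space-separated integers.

Initial: VV[0]=[0, 0, 0]
Initial: VV[1]=[0, 0, 0]
Initial: VV[2]=[0, 0, 0]
Event 1: LOCAL 1: VV[1][1]++ -> VV[1]=[0, 1, 0]
Event 2: LOCAL 0: VV[0][0]++ -> VV[0]=[1, 0, 0]
Event 3: LOCAL 2: VV[2][2]++ -> VV[2]=[0, 0, 1]
Event 4: SEND 1->0: VV[1][1]++ -> VV[1]=[0, 2, 0], msg_vec=[0, 2, 0]; VV[0]=max(VV[0],msg_vec) then VV[0][0]++ -> VV[0]=[2, 2, 0]
Event 5: LOCAL 0: VV[0][0]++ -> VV[0]=[3, 2, 0]
Event 6: LOCAL 1: VV[1][1]++ -> VV[1]=[0, 3, 0]
Final vectors: VV[0]=[3, 2, 0]; VV[1]=[0, 3, 0]; VV[2]=[0, 0, 1]

Answer: 3 2 0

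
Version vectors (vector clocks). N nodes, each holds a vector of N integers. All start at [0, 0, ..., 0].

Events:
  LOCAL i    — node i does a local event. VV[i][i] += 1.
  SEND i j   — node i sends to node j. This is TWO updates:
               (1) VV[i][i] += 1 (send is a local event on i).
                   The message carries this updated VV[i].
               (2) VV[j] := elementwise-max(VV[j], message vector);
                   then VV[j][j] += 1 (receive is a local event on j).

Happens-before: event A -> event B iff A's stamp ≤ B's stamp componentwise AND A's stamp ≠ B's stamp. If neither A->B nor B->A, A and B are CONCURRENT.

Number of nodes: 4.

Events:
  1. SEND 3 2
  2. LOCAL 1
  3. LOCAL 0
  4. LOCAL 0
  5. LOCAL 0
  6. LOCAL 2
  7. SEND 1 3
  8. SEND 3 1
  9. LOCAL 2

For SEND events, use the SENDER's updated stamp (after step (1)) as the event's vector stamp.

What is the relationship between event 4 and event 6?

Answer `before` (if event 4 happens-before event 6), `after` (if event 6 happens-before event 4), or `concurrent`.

Answer: concurrent

Derivation:
Initial: VV[0]=[0, 0, 0, 0]
Initial: VV[1]=[0, 0, 0, 0]
Initial: VV[2]=[0, 0, 0, 0]
Initial: VV[3]=[0, 0, 0, 0]
Event 1: SEND 3->2: VV[3][3]++ -> VV[3]=[0, 0, 0, 1], msg_vec=[0, 0, 0, 1]; VV[2]=max(VV[2],msg_vec) then VV[2][2]++ -> VV[2]=[0, 0, 1, 1]
Event 2: LOCAL 1: VV[1][1]++ -> VV[1]=[0, 1, 0, 0]
Event 3: LOCAL 0: VV[0][0]++ -> VV[0]=[1, 0, 0, 0]
Event 4: LOCAL 0: VV[0][0]++ -> VV[0]=[2, 0, 0, 0]
Event 5: LOCAL 0: VV[0][0]++ -> VV[0]=[3, 0, 0, 0]
Event 6: LOCAL 2: VV[2][2]++ -> VV[2]=[0, 0, 2, 1]
Event 7: SEND 1->3: VV[1][1]++ -> VV[1]=[0, 2, 0, 0], msg_vec=[0, 2, 0, 0]; VV[3]=max(VV[3],msg_vec) then VV[3][3]++ -> VV[3]=[0, 2, 0, 2]
Event 8: SEND 3->1: VV[3][3]++ -> VV[3]=[0, 2, 0, 3], msg_vec=[0, 2, 0, 3]; VV[1]=max(VV[1],msg_vec) then VV[1][1]++ -> VV[1]=[0, 3, 0, 3]
Event 9: LOCAL 2: VV[2][2]++ -> VV[2]=[0, 0, 3, 1]
Event 4 stamp: [2, 0, 0, 0]
Event 6 stamp: [0, 0, 2, 1]
[2, 0, 0, 0] <= [0, 0, 2, 1]? False
[0, 0, 2, 1] <= [2, 0, 0, 0]? False
Relation: concurrent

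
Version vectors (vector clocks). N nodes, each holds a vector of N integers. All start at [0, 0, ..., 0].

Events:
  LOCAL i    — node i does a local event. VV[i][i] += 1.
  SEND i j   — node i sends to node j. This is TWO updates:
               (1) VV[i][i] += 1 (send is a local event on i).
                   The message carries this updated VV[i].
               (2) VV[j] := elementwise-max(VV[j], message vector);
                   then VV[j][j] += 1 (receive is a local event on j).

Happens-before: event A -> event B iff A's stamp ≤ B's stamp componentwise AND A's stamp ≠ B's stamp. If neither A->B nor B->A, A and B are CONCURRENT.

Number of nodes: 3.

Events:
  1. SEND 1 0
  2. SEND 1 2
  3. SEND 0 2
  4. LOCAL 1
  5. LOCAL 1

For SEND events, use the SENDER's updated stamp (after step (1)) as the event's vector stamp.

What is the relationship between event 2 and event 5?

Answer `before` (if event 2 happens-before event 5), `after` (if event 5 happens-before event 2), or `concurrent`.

Initial: VV[0]=[0, 0, 0]
Initial: VV[1]=[0, 0, 0]
Initial: VV[2]=[0, 0, 0]
Event 1: SEND 1->0: VV[1][1]++ -> VV[1]=[0, 1, 0], msg_vec=[0, 1, 0]; VV[0]=max(VV[0],msg_vec) then VV[0][0]++ -> VV[0]=[1, 1, 0]
Event 2: SEND 1->2: VV[1][1]++ -> VV[1]=[0, 2, 0], msg_vec=[0, 2, 0]; VV[2]=max(VV[2],msg_vec) then VV[2][2]++ -> VV[2]=[0, 2, 1]
Event 3: SEND 0->2: VV[0][0]++ -> VV[0]=[2, 1, 0], msg_vec=[2, 1, 0]; VV[2]=max(VV[2],msg_vec) then VV[2][2]++ -> VV[2]=[2, 2, 2]
Event 4: LOCAL 1: VV[1][1]++ -> VV[1]=[0, 3, 0]
Event 5: LOCAL 1: VV[1][1]++ -> VV[1]=[0, 4, 0]
Event 2 stamp: [0, 2, 0]
Event 5 stamp: [0, 4, 0]
[0, 2, 0] <= [0, 4, 0]? True
[0, 4, 0] <= [0, 2, 0]? False
Relation: before

Answer: before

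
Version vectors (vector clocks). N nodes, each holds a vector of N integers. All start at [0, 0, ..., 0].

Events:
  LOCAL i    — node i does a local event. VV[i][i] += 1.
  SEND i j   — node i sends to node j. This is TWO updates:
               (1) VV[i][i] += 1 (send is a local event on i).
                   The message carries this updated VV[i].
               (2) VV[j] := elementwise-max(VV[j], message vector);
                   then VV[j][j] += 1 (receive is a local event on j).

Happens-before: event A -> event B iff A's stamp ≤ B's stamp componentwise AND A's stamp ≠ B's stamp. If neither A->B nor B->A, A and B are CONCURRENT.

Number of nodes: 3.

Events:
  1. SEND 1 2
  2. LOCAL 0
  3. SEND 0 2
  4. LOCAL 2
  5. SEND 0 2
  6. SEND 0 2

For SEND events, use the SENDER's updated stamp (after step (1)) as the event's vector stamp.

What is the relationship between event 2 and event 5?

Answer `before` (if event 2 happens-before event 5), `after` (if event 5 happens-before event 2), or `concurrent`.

Answer: before

Derivation:
Initial: VV[0]=[0, 0, 0]
Initial: VV[1]=[0, 0, 0]
Initial: VV[2]=[0, 0, 0]
Event 1: SEND 1->2: VV[1][1]++ -> VV[1]=[0, 1, 0], msg_vec=[0, 1, 0]; VV[2]=max(VV[2],msg_vec) then VV[2][2]++ -> VV[2]=[0, 1, 1]
Event 2: LOCAL 0: VV[0][0]++ -> VV[0]=[1, 0, 0]
Event 3: SEND 0->2: VV[0][0]++ -> VV[0]=[2, 0, 0], msg_vec=[2, 0, 0]; VV[2]=max(VV[2],msg_vec) then VV[2][2]++ -> VV[2]=[2, 1, 2]
Event 4: LOCAL 2: VV[2][2]++ -> VV[2]=[2, 1, 3]
Event 5: SEND 0->2: VV[0][0]++ -> VV[0]=[3, 0, 0], msg_vec=[3, 0, 0]; VV[2]=max(VV[2],msg_vec) then VV[2][2]++ -> VV[2]=[3, 1, 4]
Event 6: SEND 0->2: VV[0][0]++ -> VV[0]=[4, 0, 0], msg_vec=[4, 0, 0]; VV[2]=max(VV[2],msg_vec) then VV[2][2]++ -> VV[2]=[4, 1, 5]
Event 2 stamp: [1, 0, 0]
Event 5 stamp: [3, 0, 0]
[1, 0, 0] <= [3, 0, 0]? True
[3, 0, 0] <= [1, 0, 0]? False
Relation: before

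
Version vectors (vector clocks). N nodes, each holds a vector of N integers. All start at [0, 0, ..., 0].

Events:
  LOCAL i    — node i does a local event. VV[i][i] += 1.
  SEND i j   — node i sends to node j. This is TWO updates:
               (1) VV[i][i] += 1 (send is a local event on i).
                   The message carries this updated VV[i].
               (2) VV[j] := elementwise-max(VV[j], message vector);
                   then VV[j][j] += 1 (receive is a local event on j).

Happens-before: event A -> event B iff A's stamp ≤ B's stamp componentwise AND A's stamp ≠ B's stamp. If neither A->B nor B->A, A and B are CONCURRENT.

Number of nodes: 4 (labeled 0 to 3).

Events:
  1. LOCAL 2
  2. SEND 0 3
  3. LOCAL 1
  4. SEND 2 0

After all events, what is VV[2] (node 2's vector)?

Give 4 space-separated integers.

Answer: 0 0 2 0

Derivation:
Initial: VV[0]=[0, 0, 0, 0]
Initial: VV[1]=[0, 0, 0, 0]
Initial: VV[2]=[0, 0, 0, 0]
Initial: VV[3]=[0, 0, 0, 0]
Event 1: LOCAL 2: VV[2][2]++ -> VV[2]=[0, 0, 1, 0]
Event 2: SEND 0->3: VV[0][0]++ -> VV[0]=[1, 0, 0, 0], msg_vec=[1, 0, 0, 0]; VV[3]=max(VV[3],msg_vec) then VV[3][3]++ -> VV[3]=[1, 0, 0, 1]
Event 3: LOCAL 1: VV[1][1]++ -> VV[1]=[0, 1, 0, 0]
Event 4: SEND 2->0: VV[2][2]++ -> VV[2]=[0, 0, 2, 0], msg_vec=[0, 0, 2, 0]; VV[0]=max(VV[0],msg_vec) then VV[0][0]++ -> VV[0]=[2, 0, 2, 0]
Final vectors: VV[0]=[2, 0, 2, 0]; VV[1]=[0, 1, 0, 0]; VV[2]=[0, 0, 2, 0]; VV[3]=[1, 0, 0, 1]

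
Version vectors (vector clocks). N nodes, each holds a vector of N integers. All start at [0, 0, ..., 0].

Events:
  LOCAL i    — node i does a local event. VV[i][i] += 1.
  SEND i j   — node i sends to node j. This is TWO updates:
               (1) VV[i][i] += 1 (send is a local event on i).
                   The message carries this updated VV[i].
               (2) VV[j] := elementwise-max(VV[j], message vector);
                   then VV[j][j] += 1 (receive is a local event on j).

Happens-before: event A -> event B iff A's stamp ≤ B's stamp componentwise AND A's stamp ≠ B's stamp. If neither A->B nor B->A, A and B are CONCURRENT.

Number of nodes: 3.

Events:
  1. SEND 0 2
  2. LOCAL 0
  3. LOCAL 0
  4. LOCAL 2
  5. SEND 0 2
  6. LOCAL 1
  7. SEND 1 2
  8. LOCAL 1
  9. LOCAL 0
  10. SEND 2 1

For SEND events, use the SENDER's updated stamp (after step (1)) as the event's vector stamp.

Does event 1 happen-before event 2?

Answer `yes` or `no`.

Initial: VV[0]=[0, 0, 0]
Initial: VV[1]=[0, 0, 0]
Initial: VV[2]=[0, 0, 0]
Event 1: SEND 0->2: VV[0][0]++ -> VV[0]=[1, 0, 0], msg_vec=[1, 0, 0]; VV[2]=max(VV[2],msg_vec) then VV[2][2]++ -> VV[2]=[1, 0, 1]
Event 2: LOCAL 0: VV[0][0]++ -> VV[0]=[2, 0, 0]
Event 3: LOCAL 0: VV[0][0]++ -> VV[0]=[3, 0, 0]
Event 4: LOCAL 2: VV[2][2]++ -> VV[2]=[1, 0, 2]
Event 5: SEND 0->2: VV[0][0]++ -> VV[0]=[4, 0, 0], msg_vec=[4, 0, 0]; VV[2]=max(VV[2],msg_vec) then VV[2][2]++ -> VV[2]=[4, 0, 3]
Event 6: LOCAL 1: VV[1][1]++ -> VV[1]=[0, 1, 0]
Event 7: SEND 1->2: VV[1][1]++ -> VV[1]=[0, 2, 0], msg_vec=[0, 2, 0]; VV[2]=max(VV[2],msg_vec) then VV[2][2]++ -> VV[2]=[4, 2, 4]
Event 8: LOCAL 1: VV[1][1]++ -> VV[1]=[0, 3, 0]
Event 9: LOCAL 0: VV[0][0]++ -> VV[0]=[5, 0, 0]
Event 10: SEND 2->1: VV[2][2]++ -> VV[2]=[4, 2, 5], msg_vec=[4, 2, 5]; VV[1]=max(VV[1],msg_vec) then VV[1][1]++ -> VV[1]=[4, 4, 5]
Event 1 stamp: [1, 0, 0]
Event 2 stamp: [2, 0, 0]
[1, 0, 0] <= [2, 0, 0]? True. Equal? False. Happens-before: True

Answer: yes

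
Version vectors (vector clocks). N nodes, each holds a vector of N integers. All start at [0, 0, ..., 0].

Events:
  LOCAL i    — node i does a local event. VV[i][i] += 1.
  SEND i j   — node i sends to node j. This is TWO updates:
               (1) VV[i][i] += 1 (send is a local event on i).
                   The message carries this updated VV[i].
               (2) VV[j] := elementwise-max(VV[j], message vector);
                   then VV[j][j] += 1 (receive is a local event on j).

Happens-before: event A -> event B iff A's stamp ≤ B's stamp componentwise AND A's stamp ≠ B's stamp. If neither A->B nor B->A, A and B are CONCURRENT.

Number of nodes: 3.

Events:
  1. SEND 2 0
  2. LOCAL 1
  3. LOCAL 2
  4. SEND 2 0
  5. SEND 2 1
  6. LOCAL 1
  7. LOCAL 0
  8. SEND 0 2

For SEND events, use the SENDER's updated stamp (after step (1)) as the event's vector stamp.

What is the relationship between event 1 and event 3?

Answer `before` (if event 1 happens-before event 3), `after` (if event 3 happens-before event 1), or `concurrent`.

Answer: before

Derivation:
Initial: VV[0]=[0, 0, 0]
Initial: VV[1]=[0, 0, 0]
Initial: VV[2]=[0, 0, 0]
Event 1: SEND 2->0: VV[2][2]++ -> VV[2]=[0, 0, 1], msg_vec=[0, 0, 1]; VV[0]=max(VV[0],msg_vec) then VV[0][0]++ -> VV[0]=[1, 0, 1]
Event 2: LOCAL 1: VV[1][1]++ -> VV[1]=[0, 1, 0]
Event 3: LOCAL 2: VV[2][2]++ -> VV[2]=[0, 0, 2]
Event 4: SEND 2->0: VV[2][2]++ -> VV[2]=[0, 0, 3], msg_vec=[0, 0, 3]; VV[0]=max(VV[0],msg_vec) then VV[0][0]++ -> VV[0]=[2, 0, 3]
Event 5: SEND 2->1: VV[2][2]++ -> VV[2]=[0, 0, 4], msg_vec=[0, 0, 4]; VV[1]=max(VV[1],msg_vec) then VV[1][1]++ -> VV[1]=[0, 2, 4]
Event 6: LOCAL 1: VV[1][1]++ -> VV[1]=[0, 3, 4]
Event 7: LOCAL 0: VV[0][0]++ -> VV[0]=[3, 0, 3]
Event 8: SEND 0->2: VV[0][0]++ -> VV[0]=[4, 0, 3], msg_vec=[4, 0, 3]; VV[2]=max(VV[2],msg_vec) then VV[2][2]++ -> VV[2]=[4, 0, 5]
Event 1 stamp: [0, 0, 1]
Event 3 stamp: [0, 0, 2]
[0, 0, 1] <= [0, 0, 2]? True
[0, 0, 2] <= [0, 0, 1]? False
Relation: before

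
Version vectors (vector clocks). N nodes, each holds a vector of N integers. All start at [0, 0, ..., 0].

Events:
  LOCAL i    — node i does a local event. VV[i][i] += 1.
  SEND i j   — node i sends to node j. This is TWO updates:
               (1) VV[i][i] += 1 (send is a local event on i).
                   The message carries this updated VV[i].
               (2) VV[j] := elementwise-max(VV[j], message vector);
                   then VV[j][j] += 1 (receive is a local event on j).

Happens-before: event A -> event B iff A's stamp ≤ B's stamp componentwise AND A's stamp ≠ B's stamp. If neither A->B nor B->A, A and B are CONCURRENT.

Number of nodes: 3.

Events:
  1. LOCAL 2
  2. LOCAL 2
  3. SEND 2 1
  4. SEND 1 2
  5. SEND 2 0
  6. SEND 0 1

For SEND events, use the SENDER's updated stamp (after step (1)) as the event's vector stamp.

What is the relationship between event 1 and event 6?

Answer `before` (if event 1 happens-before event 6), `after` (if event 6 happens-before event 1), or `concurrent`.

Initial: VV[0]=[0, 0, 0]
Initial: VV[1]=[0, 0, 0]
Initial: VV[2]=[0, 0, 0]
Event 1: LOCAL 2: VV[2][2]++ -> VV[2]=[0, 0, 1]
Event 2: LOCAL 2: VV[2][2]++ -> VV[2]=[0, 0, 2]
Event 3: SEND 2->1: VV[2][2]++ -> VV[2]=[0, 0, 3], msg_vec=[0, 0, 3]; VV[1]=max(VV[1],msg_vec) then VV[1][1]++ -> VV[1]=[0, 1, 3]
Event 4: SEND 1->2: VV[1][1]++ -> VV[1]=[0, 2, 3], msg_vec=[0, 2, 3]; VV[2]=max(VV[2],msg_vec) then VV[2][2]++ -> VV[2]=[0, 2, 4]
Event 5: SEND 2->0: VV[2][2]++ -> VV[2]=[0, 2, 5], msg_vec=[0, 2, 5]; VV[0]=max(VV[0],msg_vec) then VV[0][0]++ -> VV[0]=[1, 2, 5]
Event 6: SEND 0->1: VV[0][0]++ -> VV[0]=[2, 2, 5], msg_vec=[2, 2, 5]; VV[1]=max(VV[1],msg_vec) then VV[1][1]++ -> VV[1]=[2, 3, 5]
Event 1 stamp: [0, 0, 1]
Event 6 stamp: [2, 2, 5]
[0, 0, 1] <= [2, 2, 5]? True
[2, 2, 5] <= [0, 0, 1]? False
Relation: before

Answer: before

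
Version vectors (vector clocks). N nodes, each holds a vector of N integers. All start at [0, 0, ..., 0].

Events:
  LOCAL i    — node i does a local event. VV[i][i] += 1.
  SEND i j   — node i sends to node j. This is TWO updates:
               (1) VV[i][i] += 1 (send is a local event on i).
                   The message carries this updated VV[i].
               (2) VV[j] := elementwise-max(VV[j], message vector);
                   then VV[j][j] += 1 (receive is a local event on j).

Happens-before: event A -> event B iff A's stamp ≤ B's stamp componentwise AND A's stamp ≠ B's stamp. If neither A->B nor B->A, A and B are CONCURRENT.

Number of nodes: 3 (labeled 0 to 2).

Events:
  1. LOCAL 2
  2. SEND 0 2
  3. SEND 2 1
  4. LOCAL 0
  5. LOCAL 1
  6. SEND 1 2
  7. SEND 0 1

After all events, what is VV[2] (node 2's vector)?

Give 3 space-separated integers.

Initial: VV[0]=[0, 0, 0]
Initial: VV[1]=[0, 0, 0]
Initial: VV[2]=[0, 0, 0]
Event 1: LOCAL 2: VV[2][2]++ -> VV[2]=[0, 0, 1]
Event 2: SEND 0->2: VV[0][0]++ -> VV[0]=[1, 0, 0], msg_vec=[1, 0, 0]; VV[2]=max(VV[2],msg_vec) then VV[2][2]++ -> VV[2]=[1, 0, 2]
Event 3: SEND 2->1: VV[2][2]++ -> VV[2]=[1, 0, 3], msg_vec=[1, 0, 3]; VV[1]=max(VV[1],msg_vec) then VV[1][1]++ -> VV[1]=[1, 1, 3]
Event 4: LOCAL 0: VV[0][0]++ -> VV[0]=[2, 0, 0]
Event 5: LOCAL 1: VV[1][1]++ -> VV[1]=[1, 2, 3]
Event 6: SEND 1->2: VV[1][1]++ -> VV[1]=[1, 3, 3], msg_vec=[1, 3, 3]; VV[2]=max(VV[2],msg_vec) then VV[2][2]++ -> VV[2]=[1, 3, 4]
Event 7: SEND 0->1: VV[0][0]++ -> VV[0]=[3, 0, 0], msg_vec=[3, 0, 0]; VV[1]=max(VV[1],msg_vec) then VV[1][1]++ -> VV[1]=[3, 4, 3]
Final vectors: VV[0]=[3, 0, 0]; VV[1]=[3, 4, 3]; VV[2]=[1, 3, 4]

Answer: 1 3 4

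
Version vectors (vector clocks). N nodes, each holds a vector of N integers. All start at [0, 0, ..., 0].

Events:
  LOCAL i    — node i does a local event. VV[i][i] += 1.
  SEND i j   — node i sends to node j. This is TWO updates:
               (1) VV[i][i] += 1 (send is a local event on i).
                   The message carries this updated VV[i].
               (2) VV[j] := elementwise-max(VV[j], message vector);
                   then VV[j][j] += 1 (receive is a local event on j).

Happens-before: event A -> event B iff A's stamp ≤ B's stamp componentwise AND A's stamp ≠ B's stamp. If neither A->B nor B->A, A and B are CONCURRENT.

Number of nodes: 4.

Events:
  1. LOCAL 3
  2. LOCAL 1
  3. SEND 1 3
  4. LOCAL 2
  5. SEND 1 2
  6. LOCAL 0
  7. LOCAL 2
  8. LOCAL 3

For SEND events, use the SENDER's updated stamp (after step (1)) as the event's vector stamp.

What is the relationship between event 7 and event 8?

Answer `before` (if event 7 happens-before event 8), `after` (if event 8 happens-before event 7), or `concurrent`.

Initial: VV[0]=[0, 0, 0, 0]
Initial: VV[1]=[0, 0, 0, 0]
Initial: VV[2]=[0, 0, 0, 0]
Initial: VV[3]=[0, 0, 0, 0]
Event 1: LOCAL 3: VV[3][3]++ -> VV[3]=[0, 0, 0, 1]
Event 2: LOCAL 1: VV[1][1]++ -> VV[1]=[0, 1, 0, 0]
Event 3: SEND 1->3: VV[1][1]++ -> VV[1]=[0, 2, 0, 0], msg_vec=[0, 2, 0, 0]; VV[3]=max(VV[3],msg_vec) then VV[3][3]++ -> VV[3]=[0, 2, 0, 2]
Event 4: LOCAL 2: VV[2][2]++ -> VV[2]=[0, 0, 1, 0]
Event 5: SEND 1->2: VV[1][1]++ -> VV[1]=[0, 3, 0, 0], msg_vec=[0, 3, 0, 0]; VV[2]=max(VV[2],msg_vec) then VV[2][2]++ -> VV[2]=[0, 3, 2, 0]
Event 6: LOCAL 0: VV[0][0]++ -> VV[0]=[1, 0, 0, 0]
Event 7: LOCAL 2: VV[2][2]++ -> VV[2]=[0, 3, 3, 0]
Event 8: LOCAL 3: VV[3][3]++ -> VV[3]=[0, 2, 0, 3]
Event 7 stamp: [0, 3, 3, 0]
Event 8 stamp: [0, 2, 0, 3]
[0, 3, 3, 0] <= [0, 2, 0, 3]? False
[0, 2, 0, 3] <= [0, 3, 3, 0]? False
Relation: concurrent

Answer: concurrent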